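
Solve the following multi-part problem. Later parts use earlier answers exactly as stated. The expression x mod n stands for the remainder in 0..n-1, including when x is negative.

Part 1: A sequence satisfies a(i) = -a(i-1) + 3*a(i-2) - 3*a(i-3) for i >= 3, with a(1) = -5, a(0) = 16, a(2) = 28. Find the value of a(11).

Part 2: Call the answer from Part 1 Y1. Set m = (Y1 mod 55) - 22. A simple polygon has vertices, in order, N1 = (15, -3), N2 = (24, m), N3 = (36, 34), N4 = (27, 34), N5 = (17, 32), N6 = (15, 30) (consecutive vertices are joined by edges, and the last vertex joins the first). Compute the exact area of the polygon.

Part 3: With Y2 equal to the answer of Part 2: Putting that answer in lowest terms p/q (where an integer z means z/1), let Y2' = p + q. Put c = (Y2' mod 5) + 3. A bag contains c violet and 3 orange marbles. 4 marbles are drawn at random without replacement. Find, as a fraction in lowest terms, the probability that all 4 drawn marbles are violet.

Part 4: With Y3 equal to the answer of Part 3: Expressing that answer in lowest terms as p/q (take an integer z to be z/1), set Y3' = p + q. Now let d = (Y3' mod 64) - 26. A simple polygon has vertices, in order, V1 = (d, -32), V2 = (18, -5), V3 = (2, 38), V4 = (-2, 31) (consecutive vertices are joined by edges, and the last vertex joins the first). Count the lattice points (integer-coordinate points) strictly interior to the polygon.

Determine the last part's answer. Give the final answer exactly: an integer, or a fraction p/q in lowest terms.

Part 1: a(3) = -1*(28) + 3*(-5) - 3*(16) = -91; iterating: a(3)=-91, a(4)=190, a(5)=-547, a(6)=1390, a(7)=-3601, a(8)=9412, a(9)=-24385, a(10)=63424, a(11)=-164815; answer -164815
Part 2: Y1 = -164815; m = -2; cross terms: (15*-2 - 24*-3)=42, (24*34 - 36*-2)=888, (36*34 - 27*34)=306, (27*32 - 17*34)=286, (17*30 - 15*32)=30, (15*-3 - 15*30)=-495; twice the area = |1057| = 1057; area = 1057/2; answer 1057/2
Part 3: Y2 = 1057/2; threaded value p + q = 1059; c = 7; total draws C(10,4) = 210; favorable C(7,4) = 35; P = 1/6; answer 1/6
Part 4: Y3 = 1/6; threaded value p + q = 7; d = -19; cross terms: (-19*-5 - 18*-32)=671, (18*38 - 2*-5)=694, (2*31 - -2*38)=138, (-2*-32 - -19*31)=653; twice the area = |2156| = 2156; area = 1078; boundary points = 1 + 1 + 1 + 1 = 4; strictly interior points = area - boundary/2 + 1 = 1077; answer 1077

1077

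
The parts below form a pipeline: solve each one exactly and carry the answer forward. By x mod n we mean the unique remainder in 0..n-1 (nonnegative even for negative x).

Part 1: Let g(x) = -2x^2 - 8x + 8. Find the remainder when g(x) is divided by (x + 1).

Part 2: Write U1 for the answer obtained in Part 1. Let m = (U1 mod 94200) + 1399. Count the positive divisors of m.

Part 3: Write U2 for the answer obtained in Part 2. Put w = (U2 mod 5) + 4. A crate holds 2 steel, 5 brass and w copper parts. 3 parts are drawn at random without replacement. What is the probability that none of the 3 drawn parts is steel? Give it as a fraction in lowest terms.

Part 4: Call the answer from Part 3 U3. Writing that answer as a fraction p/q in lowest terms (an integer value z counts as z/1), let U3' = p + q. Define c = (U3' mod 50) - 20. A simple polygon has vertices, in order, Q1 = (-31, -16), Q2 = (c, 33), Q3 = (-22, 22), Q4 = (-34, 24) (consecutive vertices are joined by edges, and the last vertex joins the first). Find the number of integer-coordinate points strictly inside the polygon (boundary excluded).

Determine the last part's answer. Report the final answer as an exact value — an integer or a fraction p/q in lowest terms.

544

Part 1: remainder = value at the root: -2*(-1)^2 - 8*(-1)^1 + 8 = (-2) + (8) + (8) = 14; answer 14
Part 2: U1 = 14; m = 1413; 1413 = 3^2 * 157; number of divisors = (2+1) * (1+1) = 6; answer 6
Part 3: U2 = 6; w = 5; total draws C(12,3) = 220; favorable C(10,3) = 120; P = 6/11; answer 6/11
Part 4: U3 = 6/11; threaded value p + q = 17; c = -3; cross terms: (-31*33 - -3*-16)=-1071, (-3*22 - -22*33)=660, (-22*24 - -34*22)=220, (-34*-16 - -31*24)=1288; twice the area = |1097| = 1097; area = 1097/2; boundary points = 7 + 1 + 2 + 1 = 11; strictly interior points = area - boundary/2 + 1 = 544; answer 544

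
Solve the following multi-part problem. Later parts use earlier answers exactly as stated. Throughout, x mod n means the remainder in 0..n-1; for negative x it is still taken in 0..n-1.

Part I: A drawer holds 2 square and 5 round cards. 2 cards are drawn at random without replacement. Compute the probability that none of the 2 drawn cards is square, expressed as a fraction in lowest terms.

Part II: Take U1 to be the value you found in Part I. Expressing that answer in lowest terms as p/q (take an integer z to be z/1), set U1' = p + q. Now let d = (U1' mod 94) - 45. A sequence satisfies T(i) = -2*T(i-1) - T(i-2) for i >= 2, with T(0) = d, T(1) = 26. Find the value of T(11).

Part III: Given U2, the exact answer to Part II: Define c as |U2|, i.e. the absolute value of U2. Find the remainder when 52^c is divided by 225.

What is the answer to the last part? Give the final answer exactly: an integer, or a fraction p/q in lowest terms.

139

Part I: total draws C(7,2) = 21; favorable C(5,2) = 10; P = 10/21; answer 10/21
Part II: U1 = 10/21; threaded value p + q = 31; d = -14; T(2) = -2*(26) - 1*(-14) = -38; iterating: T(2)=-38, T(3)=50, T(4)=-62, T(5)=74, T(6)=-86, T(7)=98, T(8)=-110, T(9)=122, T(10)=-134, T(11)=146; answer 146
Part III: U2 = 146; c = 146; squarings mod 225: 52^1=52, 52^2=4, 52^4=16, 52^8=31, 52^16=61, 52^32=121, 52^64=16, 52^128=31; 52^146 = 52^2 * 52^16 * 52^128 = 139 (mod 225); answer 139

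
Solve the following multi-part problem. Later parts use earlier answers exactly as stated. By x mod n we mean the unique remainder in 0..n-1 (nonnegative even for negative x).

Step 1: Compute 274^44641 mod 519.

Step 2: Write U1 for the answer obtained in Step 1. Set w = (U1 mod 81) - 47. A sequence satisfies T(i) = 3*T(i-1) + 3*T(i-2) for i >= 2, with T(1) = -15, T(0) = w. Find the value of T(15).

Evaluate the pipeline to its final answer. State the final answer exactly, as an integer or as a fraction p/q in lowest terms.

-2154127203

Step 1: squarings mod 519: 274^1=274, 274^2=340, 274^4=382, 274^8=85, 274^16=478, 274^32=124, 274^64=325, 274^128=268, 274^256=202, 274^512=322, 274^1024=403, 274^2048=481, 274^4096=406, 274^8192=313, 274^16384=397, 274^32768=352; 274^44641 = 274^1 * 274^32 * 274^64 * 274^512 * 274^1024 * 274^2048 * 274^8192 * 274^32768 = 364 (mod 519); answer 364
Step 2: U1 = 364; w = -7; T(2) = 3*(-15) + 3*(-7) = -66; iterating: T(2)=-66, T(3)=-243, T(4)=-927, T(5)=-3510, T(6)=-13311, T(7)=-50463, T(8)=-191322, T(9)=-725355, T(10)=-2750031, T(11)=-10426158, T(12)=-39528567, T(13)=-149864175, T(14)=-568178226, T(15)=-2154127203; answer -2154127203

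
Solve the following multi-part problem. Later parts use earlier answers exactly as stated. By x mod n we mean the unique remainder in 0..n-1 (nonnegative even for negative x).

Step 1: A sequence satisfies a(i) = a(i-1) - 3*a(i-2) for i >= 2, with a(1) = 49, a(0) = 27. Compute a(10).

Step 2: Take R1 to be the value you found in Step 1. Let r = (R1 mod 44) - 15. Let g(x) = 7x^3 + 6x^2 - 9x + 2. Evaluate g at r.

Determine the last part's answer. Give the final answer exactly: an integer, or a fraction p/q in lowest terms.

42608

Step 1: a(2) = 1*(49) - 3*(27) = -32; iterating: a(2)=-32, a(3)=-179, a(4)=-83, a(5)=454, a(6)=703, a(7)=-659, a(8)=-2768, a(9)=-791, a(10)=7513; answer 7513
Step 2: R1 = 7513; r = 18; 7*(18)^3 + 6*(18)^2 - 9*(18)^1 + 2 = (40824) + (1944) + (-162) + (2) = 42608; answer 42608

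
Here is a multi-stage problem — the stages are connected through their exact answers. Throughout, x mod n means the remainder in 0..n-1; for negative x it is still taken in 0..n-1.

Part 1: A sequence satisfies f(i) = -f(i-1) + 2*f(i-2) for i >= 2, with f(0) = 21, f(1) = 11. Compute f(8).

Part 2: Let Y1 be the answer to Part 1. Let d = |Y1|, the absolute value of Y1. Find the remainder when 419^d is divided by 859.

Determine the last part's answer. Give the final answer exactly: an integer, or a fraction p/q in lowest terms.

464

Part 1: f(2) = -1*(11) + 2*(21) = 31; iterating: f(2)=31, f(3)=-9, f(4)=71, f(5)=-89, f(6)=231, f(7)=-409, f(8)=871; answer 871
Part 2: Y1 = 871; d = 871; squarings mod 859: 419^1=419, 419^2=325, 419^4=827, 419^8=165, 419^16=596, 419^32=449, 419^64=595, 419^128=117, 419^256=804, 419^512=448; 419^871 = 419^1 * 419^2 * 419^4 * 419^32 * 419^64 * 419^256 * 419^512 = 464 (mod 859); answer 464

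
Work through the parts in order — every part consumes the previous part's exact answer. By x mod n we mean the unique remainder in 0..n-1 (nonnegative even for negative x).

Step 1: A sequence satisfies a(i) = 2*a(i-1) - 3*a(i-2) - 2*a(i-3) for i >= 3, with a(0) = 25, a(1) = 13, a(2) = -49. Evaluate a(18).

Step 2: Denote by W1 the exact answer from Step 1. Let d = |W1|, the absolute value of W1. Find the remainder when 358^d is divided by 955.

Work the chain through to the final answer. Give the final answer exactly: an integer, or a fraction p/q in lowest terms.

473

Step 1: a(3) = 2*(-49) - 3*(13) - 2*(25) = -187; iterating: a(3)=-187, a(4)=-253, a(5)=153, a(6)=1439, a(7)=2925, a(8)=1227, a(9)=-9199, a(10)=-27929, a(11)=-30715, a(12)=40755, a(13)=229513, a(14)=398191, a(15)=26333, a(16)=-1600933, a(17)=-4077247, a(18)=-3404361; answer -3404361
Step 2: W1 = -3404361; d = 3404361; squarings mod 955: 358^1=358, 358^2=194, 358^4=391, 358^8=81, 358^16=831, 358^32=96, 358^64=621, 358^128=776, 358^256=526, 358^512=681, 358^1024=586, 358^2048=551, 358^4096=866, 358^8192=281, 358^16384=651, 358^32768=736, 358^65536=211, 358^131072=591, 358^262144=706, 358^524288=881, 358^1048576=701, 358^2097152=531; 358^3404361 = 358^1 * 358^8 * 358^64 * 358^512 * 358^4096 * 358^8192 * 358^16384 * 358^32768 * 358^65536 * 358^131072 * 358^1048576 * 358^2097152 = 473 (mod 955); answer 473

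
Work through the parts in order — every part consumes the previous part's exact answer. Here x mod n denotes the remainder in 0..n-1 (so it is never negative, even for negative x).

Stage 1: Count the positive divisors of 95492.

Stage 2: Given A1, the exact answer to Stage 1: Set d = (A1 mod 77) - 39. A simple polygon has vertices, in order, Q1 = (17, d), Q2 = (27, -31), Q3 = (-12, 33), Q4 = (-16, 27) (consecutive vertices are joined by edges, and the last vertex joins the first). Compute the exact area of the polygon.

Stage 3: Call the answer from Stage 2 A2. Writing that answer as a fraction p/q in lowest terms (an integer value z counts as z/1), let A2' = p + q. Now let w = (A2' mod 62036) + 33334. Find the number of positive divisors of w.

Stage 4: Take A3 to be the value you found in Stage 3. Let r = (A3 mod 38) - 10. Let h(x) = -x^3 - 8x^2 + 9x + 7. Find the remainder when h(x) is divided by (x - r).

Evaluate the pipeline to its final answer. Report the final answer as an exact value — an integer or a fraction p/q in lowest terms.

Stage 1: 95492 = 2^2 * 23873; number of divisors = (2+1) * (1+1) = 6; answer 6
Stage 2: A1 = 6; d = -33; cross terms: (17*-31 - 27*-33)=364, (27*33 - -12*-31)=519, (-12*27 - -16*33)=204, (-16*-33 - 17*27)=69; twice the area = |1156| = 1156; area = 578; answer 578
Stage 3: A2 = 578; threaded value p + q = 579; w = 33913; 33913 = 11 * 3083; number of divisors = (1+1) * (1+1) = 4; answer 4
Stage 4: A3 = 4; r = -6; remainder = value at the root: -1*(-6)^3 - 8*(-6)^2 + 9*(-6)^1 + 7 = (216) + (-288) + (-54) + (7) = -119; answer -119

-119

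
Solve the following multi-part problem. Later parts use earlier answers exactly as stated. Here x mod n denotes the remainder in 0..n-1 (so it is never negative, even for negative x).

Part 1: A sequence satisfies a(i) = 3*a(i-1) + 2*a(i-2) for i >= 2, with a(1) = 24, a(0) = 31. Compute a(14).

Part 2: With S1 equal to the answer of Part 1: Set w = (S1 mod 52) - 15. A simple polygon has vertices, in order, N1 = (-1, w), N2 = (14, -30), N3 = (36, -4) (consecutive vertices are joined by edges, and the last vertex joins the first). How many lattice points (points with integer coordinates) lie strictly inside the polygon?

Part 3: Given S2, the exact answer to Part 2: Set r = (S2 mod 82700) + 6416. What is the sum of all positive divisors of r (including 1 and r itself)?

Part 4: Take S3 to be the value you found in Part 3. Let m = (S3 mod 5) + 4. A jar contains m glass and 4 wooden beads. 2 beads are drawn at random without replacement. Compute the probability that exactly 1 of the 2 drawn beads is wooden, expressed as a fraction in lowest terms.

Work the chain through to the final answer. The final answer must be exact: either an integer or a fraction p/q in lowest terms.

28/55

Part 1: a(2) = 3*(24) + 2*(31) = 134; iterating: a(2)=134, a(3)=450, a(4)=1618, a(5)=5754, a(6)=20498, a(7)=73002, a(8)=260002, a(9)=926010, a(10)=3298034, a(11)=11746122, a(12)=41834434, a(13)=148995546, a(14)=530655506; answer 530655506
Part 2: S1 = 530655506; w = 15; cross terms: (-1*-30 - 14*15)=-180, (14*-4 - 36*-30)=1024, (36*15 - -1*-4)=536; twice the area = |1380| = 1380; area = 690; boundary points = 15 + 2 + 1 = 18; strictly interior points = area - boundary/2 + 1 = 682; answer 682
Part 3: S2 = 682; r = 7098; 7098 = 2 * 3 * 7 * 13^2; sigma = (1 + 2) * (1 + 3) * (1 + 7) * (1 + 13 + 169) = 3 * 4 * 8 * 183 = 17568; answer 17568
Part 4: S3 = 17568; m = 7; total draws C(11,2) = 55; favorable C(4,1)*C(7,1) = 28; P = 28/55; answer 28/55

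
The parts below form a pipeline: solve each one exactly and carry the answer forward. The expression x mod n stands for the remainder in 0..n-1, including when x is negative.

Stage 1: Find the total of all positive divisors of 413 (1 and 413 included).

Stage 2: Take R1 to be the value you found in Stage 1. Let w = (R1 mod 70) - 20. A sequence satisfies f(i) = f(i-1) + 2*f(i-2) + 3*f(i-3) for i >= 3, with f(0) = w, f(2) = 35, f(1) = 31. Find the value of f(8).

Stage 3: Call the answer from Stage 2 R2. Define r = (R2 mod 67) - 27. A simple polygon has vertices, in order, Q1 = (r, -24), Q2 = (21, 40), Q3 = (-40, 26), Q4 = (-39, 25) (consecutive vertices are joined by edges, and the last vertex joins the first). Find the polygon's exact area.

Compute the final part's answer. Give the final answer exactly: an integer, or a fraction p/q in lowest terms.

4125/2

Stage 1: 413 = 7 * 59; sigma = (1 + 7) * (1 + 59) = 8 * 60 = 480; answer 480
Stage 2: R1 = 480; w = 40; f(3) = 1*(35) + 2*(31) + 3*(40) = 217; iterating: f(3)=217, f(4)=380, f(5)=919, f(6)=2330, f(7)=5308, f(8)=12725; answer 12725
Stage 3: R2 = 12725; r = 35; cross terms: (35*40 - 21*-24)=1904, (21*26 - -40*40)=2146, (-40*25 - -39*26)=14, (-39*-24 - 35*25)=61; twice the area = |4125| = 4125; area = 4125/2; answer 4125/2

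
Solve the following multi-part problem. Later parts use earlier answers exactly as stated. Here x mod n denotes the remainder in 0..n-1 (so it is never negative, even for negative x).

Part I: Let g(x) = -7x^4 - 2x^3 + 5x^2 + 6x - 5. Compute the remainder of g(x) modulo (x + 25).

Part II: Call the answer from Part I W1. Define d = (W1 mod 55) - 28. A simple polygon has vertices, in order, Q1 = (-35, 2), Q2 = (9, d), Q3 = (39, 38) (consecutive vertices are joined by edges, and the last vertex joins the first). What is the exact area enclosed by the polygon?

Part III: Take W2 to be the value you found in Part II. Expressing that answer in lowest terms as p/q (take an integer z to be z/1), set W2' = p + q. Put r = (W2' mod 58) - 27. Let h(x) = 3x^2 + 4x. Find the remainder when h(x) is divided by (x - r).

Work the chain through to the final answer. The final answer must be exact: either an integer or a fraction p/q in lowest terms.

455

Part I: remainder = value at the root: -7*(-25)^4 - 2*(-25)^3 + 5*(-25)^2 + 6*(-25)^1 - 5 = (-2734375) + (31250) + (3125) + (-150) + (-5) = -2700155; answer -2700155
Part II: W1 = -2700155; d = -13; cross terms: (-35*-13 - 9*2)=437, (9*38 - 39*-13)=849, (39*2 - -35*38)=1408; twice the area = |2694| = 2694; area = 1347; answer 1347
Part III: W2 = 1347; threaded value p + q = 1348; r = -13; remainder = value at the root: 3*(-13)^2 + 4*(-13)^1 = (507) + (-52) = 455; answer 455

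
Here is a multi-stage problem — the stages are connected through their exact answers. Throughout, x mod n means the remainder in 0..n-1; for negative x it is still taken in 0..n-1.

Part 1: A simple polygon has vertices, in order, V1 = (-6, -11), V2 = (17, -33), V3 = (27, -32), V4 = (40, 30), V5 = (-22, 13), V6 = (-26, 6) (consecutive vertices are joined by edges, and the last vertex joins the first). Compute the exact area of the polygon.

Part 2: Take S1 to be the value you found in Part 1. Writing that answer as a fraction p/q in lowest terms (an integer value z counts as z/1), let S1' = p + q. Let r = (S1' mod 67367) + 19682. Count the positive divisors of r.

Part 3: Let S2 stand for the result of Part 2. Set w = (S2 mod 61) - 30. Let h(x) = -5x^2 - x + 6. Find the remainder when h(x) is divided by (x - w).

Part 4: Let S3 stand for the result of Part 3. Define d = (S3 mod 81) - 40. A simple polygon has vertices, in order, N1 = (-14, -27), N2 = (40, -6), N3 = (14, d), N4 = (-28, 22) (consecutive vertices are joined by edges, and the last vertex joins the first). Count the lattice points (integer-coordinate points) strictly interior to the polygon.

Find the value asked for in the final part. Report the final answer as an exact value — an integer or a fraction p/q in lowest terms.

Part 1: cross terms: (-6*-33 - 17*-11)=385, (17*-32 - 27*-33)=347, (27*30 - 40*-32)=2090, (40*13 - -22*30)=1180, (-22*6 - -26*13)=206, (-26*-11 - -6*6)=322; twice the area = |4530| = 4530; area = 2265; answer 2265
Part 2: S1 = 2265; threaded value p + q = 2266; r = 21948; 21948 = 2^2 * 3 * 31 * 59; number of divisors = (2+1) * (1+1) * (1+1) * (1+1) = 24; answer 24
Part 3: S2 = 24; w = -6; remainder = value at the root: -5*(-6)^2 - 1*(-6)^1 + 6 = (-180) + (6) + (6) = -168; answer -168
Part 4: S3 = -168; d = 35; cross terms: (-14*-6 - 40*-27)=1164, (40*35 - 14*-6)=1484, (14*22 - -28*35)=1288, (-28*-27 - -14*22)=1064; twice the area = |5000| = 5000; area = 2500; boundary points = 3 + 1 + 1 + 7 = 12; strictly interior points = area - boundary/2 + 1 = 2495; answer 2495

2495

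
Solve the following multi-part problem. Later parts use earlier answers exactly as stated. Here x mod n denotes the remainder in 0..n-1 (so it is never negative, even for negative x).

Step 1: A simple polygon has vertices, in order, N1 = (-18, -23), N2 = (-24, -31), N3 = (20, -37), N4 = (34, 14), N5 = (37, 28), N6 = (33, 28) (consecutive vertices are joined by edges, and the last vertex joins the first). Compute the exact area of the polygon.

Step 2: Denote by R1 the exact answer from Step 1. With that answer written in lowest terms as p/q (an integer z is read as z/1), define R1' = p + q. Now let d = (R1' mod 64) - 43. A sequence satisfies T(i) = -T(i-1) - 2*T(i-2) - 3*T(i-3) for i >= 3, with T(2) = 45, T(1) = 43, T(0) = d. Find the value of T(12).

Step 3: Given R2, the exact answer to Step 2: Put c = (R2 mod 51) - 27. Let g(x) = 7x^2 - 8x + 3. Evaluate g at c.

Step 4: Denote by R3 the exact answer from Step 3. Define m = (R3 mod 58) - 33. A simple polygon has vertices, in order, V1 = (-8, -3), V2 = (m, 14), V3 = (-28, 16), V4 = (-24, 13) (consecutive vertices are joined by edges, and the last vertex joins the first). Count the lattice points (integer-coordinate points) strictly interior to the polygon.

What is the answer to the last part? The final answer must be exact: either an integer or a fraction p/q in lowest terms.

Step 1: cross terms: (-18*-31 - -24*-23)=6, (-24*-37 - 20*-31)=1508, (20*14 - 34*-37)=1538, (34*28 - 37*14)=434, (37*28 - 33*28)=112, (33*-23 - -18*28)=-255; twice the area = |3343| = 3343; area = 3343/2; answer 3343/2
Step 2: R1 = 3343/2; threaded value p + q = 3345; d = -26; T(3) = -1*(45) - 2*(43) - 3*(-26) = -53; iterating: T(3)=-53, T(4)=-166, T(5)=137, T(6)=354, T(7)=-130, T(8)=-989, T(9)=187, T(10)=2181, T(11)=412, T(12)=-5335; answer -5335
Step 3: R2 = -5335; c = -7; 7*(-7)^2 - 8*(-7)^1 + 3 = (343) + (56) + (3) = 402; answer 402
Step 4: R3 = 402; m = 21; cross terms: (-8*14 - 21*-3)=-49, (21*16 - -28*14)=728, (-28*13 - -24*16)=20, (-24*-3 - -8*13)=176; twice the area = |875| = 875; area = 875/2; boundary points = 1 + 1 + 1 + 16 = 19; strictly interior points = area - boundary/2 + 1 = 429; answer 429

429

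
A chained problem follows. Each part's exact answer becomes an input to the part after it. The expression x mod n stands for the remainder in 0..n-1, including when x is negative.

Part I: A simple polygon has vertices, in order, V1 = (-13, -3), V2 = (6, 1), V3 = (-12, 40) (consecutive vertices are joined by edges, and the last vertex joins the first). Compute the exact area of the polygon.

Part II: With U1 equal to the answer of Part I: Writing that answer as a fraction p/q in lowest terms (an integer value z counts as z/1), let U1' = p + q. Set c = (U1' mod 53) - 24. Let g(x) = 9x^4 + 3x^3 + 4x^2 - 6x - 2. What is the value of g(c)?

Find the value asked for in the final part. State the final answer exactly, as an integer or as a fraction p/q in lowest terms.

Part I: cross terms: (-13*1 - 6*-3)=5, (6*40 - -12*1)=252, (-12*-3 - -13*40)=556; twice the area = |813| = 813; area = 813/2; answer 813/2
Part II: U1 = 813/2; threaded value p + q = 815; c = -4; 9*(-4)^4 + 3*(-4)^3 + 4*(-4)^2 - 6*(-4)^1 - 2 = (2304) + (-192) + (64) + (24) + (-2) = 2198; answer 2198

2198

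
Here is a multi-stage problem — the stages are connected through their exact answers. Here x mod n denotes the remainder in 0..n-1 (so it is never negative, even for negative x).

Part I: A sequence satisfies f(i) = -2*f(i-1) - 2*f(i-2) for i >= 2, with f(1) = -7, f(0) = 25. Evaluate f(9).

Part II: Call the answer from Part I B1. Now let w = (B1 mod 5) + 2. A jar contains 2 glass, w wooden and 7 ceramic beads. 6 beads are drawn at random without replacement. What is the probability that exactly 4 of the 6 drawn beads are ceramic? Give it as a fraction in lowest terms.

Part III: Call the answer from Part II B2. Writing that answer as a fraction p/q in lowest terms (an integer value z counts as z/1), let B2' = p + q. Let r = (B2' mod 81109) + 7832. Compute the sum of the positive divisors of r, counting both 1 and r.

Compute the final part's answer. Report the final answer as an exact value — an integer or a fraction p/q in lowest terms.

21060

Part I: f(2) = -2*(-7) - 2*(25) = -36; iterating: f(2)=-36, f(3)=86, f(4)=-100, f(5)=28, f(6)=144, f(7)=-344, f(8)=400, f(9)=-112; answer -112
Part II: B1 = -112; w = 5; total draws C(14,6) = 3003; favorable C(7,4)*C(7,2) = 735; P = 35/143; answer 35/143
Part III: B2 = 35/143; threaded value p + q = 178; r = 8010; 8010 = 2 * 3^2 * 5 * 89; sigma = (1 + 2) * (1 + 3 + 9) * (1 + 5) * (1 + 89) = 3 * 13 * 6 * 90 = 21060; answer 21060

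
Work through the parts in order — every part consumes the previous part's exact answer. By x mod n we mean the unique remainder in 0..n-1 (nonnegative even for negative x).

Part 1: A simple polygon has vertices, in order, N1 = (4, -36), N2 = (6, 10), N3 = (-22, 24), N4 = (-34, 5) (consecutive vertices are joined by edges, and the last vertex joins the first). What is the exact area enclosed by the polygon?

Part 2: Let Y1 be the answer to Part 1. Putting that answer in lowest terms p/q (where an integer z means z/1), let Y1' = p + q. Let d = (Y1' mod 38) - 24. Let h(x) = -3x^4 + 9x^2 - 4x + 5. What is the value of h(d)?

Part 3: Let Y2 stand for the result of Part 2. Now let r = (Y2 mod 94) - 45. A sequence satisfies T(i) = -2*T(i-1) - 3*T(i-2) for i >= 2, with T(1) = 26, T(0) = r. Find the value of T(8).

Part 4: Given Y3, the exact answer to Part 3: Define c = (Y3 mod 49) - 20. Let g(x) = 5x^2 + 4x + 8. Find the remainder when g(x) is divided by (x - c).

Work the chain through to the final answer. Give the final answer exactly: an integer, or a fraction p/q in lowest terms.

Part 1: cross terms: (4*10 - 6*-36)=256, (6*24 - -22*10)=364, (-22*5 - -34*24)=706, (-34*-36 - 4*5)=1204; twice the area = |2530| = 2530; area = 1265; answer 1265
Part 2: Y1 = 1265; threaded value p + q = 1266; d = -12; -3*(-12)^4 + 9*(-12)^2 - 4*(-12)^1 + 5 = (-62208) + (1296) + (48) + (5) = -60859; answer -60859
Part 3: Y2 = -60859; r = 8; T(2) = -2*(26) - 3*(8) = -76; iterating: T(2)=-76, T(3)=74, T(4)=80, T(5)=-382, T(6)=524, T(7)=98, T(8)=-1768; answer -1768
Part 4: Y3 = -1768; c = 25; remainder = value at the root: 5*(25)^2 + 4*(25)^1 + 8 = (3125) + (100) + (8) = 3233; answer 3233

3233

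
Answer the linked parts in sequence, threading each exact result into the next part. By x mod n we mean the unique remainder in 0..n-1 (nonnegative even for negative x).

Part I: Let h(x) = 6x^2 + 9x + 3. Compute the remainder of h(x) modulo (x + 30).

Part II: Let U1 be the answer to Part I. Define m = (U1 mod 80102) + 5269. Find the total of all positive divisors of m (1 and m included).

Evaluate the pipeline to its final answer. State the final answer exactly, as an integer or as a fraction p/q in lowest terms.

Part I: remainder = value at the root: 6*(-30)^2 + 9*(-30)^1 + 3 = (5400) + (-270) + (3) = 5133; answer 5133
Part II: U1 = 5133; m = 10402; 10402 = 2 * 7 * 743; sigma = (1 + 2) * (1 + 7) * (1 + 743) = 3 * 8 * 744 = 17856; answer 17856

17856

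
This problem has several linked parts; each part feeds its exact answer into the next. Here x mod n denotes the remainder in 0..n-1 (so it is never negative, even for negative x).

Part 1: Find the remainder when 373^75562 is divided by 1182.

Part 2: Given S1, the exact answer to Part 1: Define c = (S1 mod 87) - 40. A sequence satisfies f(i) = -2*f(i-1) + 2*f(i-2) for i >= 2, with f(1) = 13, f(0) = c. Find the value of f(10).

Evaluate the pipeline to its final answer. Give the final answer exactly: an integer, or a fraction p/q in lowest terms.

74624

Part 1: squarings mod 1182: 373^1=373, 373^2=835, 373^4=1027, 373^8=385, 373^16=475, 373^32=1045, 373^64=1039, 373^128=355, 373^256=733, 373^512=661, 373^1024=763, 373^2048=625, 373^4096=565, 373^8192=85, 373^16384=133, 373^32768=1141, 373^65536=499; 373^75562 = 373^2 * 373^8 * 373^32 * 373^256 * 373^512 * 373^1024 * 373^8192 * 373^65536 = 943 (mod 1182); answer 943
Part 2: S1 = 943; c = 33; f(2) = -2*(13) + 2*(33) = 40; iterating: f(2)=40, f(3)=-54, f(4)=188, f(5)=-484, f(6)=1344, f(7)=-3656, f(8)=10000, f(9)=-27312, f(10)=74624; answer 74624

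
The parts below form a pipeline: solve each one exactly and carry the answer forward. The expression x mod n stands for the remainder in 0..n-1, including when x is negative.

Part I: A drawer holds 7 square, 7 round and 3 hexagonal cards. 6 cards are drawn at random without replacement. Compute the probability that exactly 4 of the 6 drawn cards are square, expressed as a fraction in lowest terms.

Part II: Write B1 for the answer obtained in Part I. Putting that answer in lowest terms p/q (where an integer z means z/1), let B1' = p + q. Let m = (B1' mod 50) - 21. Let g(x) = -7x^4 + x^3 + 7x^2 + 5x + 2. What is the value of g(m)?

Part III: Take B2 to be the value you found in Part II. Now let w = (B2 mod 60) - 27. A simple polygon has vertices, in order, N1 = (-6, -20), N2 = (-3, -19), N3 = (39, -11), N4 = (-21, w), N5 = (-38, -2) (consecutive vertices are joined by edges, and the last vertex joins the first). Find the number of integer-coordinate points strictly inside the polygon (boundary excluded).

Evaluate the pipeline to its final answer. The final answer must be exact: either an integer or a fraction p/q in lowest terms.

1798

Part I: total draws C(17,6) = 12376; favorable C(7,4)*C(10,2) = 1575; P = 225/1768; answer 225/1768
Part II: B1 = 225/1768; threaded value p + q = 1993; m = 22; -7*(22)^4 + 1*(22)^3 + 7*(22)^2 + 5*(22)^1 + 2 = (-1639792) + (10648) + (3388) + (110) + (2) = -1625644; answer -1625644
Part III: B2 = -1625644; w = 29; cross terms: (-6*-19 - -3*-20)=54, (-3*-11 - 39*-19)=774, (39*29 - -21*-11)=900, (-21*-2 - -38*29)=1144, (-38*-20 - -6*-2)=748; twice the area = |3620| = 3620; area = 1810; boundary points = 1 + 2 + 20 + 1 + 2 = 26; strictly interior points = area - boundary/2 + 1 = 1798; answer 1798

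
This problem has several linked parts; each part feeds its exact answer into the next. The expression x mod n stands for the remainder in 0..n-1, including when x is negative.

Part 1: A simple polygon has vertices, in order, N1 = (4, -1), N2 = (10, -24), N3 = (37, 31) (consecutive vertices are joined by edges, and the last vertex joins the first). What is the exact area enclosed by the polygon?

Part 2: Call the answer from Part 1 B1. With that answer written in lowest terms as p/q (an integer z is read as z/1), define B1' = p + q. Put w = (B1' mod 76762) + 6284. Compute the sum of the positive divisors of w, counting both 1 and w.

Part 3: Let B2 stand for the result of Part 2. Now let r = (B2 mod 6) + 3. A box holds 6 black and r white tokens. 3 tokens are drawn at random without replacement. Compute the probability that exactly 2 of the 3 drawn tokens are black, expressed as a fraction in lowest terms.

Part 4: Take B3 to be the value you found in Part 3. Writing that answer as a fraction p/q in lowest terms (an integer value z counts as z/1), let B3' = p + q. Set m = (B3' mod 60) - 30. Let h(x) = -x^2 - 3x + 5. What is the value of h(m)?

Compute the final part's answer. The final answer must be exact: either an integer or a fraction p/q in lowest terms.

Part 1: cross terms: (4*-24 - 10*-1)=-86, (10*31 - 37*-24)=1198, (37*-1 - 4*31)=-161; twice the area = |951| = 951; area = 951/2; answer 951/2
Part 2: B1 = 951/2; threaded value p + q = 953; w = 7237; 7237 is prime, so its only divisors are 1 and 7237; sigma = 1 + 7237 = 7238; answer 7238
Part 3: B2 = 7238; r = 5; total draws C(11,3) = 165; favorable C(6,2)*C(5,1) = 75; P = 5/11; answer 5/11
Part 4: B3 = 5/11; threaded value p + q = 16; m = -14; -1*(-14)^2 - 3*(-14)^1 + 5 = (-196) + (42) + (5) = -149; answer -149

-149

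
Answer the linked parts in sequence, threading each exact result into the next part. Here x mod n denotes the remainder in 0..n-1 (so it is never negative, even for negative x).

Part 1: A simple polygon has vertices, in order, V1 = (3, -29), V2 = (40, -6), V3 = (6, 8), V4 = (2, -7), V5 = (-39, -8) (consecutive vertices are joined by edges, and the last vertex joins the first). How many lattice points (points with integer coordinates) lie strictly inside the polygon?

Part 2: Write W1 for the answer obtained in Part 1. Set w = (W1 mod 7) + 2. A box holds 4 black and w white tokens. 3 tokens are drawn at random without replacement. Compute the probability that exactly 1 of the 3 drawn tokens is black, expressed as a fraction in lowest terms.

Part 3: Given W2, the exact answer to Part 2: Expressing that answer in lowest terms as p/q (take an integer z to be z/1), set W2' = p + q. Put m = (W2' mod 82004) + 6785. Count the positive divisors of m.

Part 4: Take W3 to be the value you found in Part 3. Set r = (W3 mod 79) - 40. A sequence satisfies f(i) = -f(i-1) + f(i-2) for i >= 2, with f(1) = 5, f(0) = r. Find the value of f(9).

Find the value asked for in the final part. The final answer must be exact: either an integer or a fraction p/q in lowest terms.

Part 1: cross terms: (3*-6 - 40*-29)=1142, (40*8 - 6*-6)=356, (6*-7 - 2*8)=-58, (2*-8 - -39*-7)=-289, (-39*-29 - 3*-8)=1155; twice the area = |2306| = 2306; area = 1153; boundary points = 1 + 2 + 1 + 1 + 21 = 26; strictly interior points = area - boundary/2 + 1 = 1141; answer 1141
Part 2: W1 = 1141; w = 2; total draws C(6,3) = 20; favorable C(4,1)*C(2,2) = 4; P = 1/5; answer 1/5
Part 3: W2 = 1/5; threaded value p + q = 6; m = 6791; 6791 is prime, so its only divisors are 1 and 6791; count = 2; answer 2
Part 4: W3 = 2; r = -38; f(2) = -1*(5) + 1*(-38) = -43; iterating: f(2)=-43, f(3)=48, f(4)=-91, f(5)=139, f(6)=-230, f(7)=369, f(8)=-599, f(9)=968; answer 968

968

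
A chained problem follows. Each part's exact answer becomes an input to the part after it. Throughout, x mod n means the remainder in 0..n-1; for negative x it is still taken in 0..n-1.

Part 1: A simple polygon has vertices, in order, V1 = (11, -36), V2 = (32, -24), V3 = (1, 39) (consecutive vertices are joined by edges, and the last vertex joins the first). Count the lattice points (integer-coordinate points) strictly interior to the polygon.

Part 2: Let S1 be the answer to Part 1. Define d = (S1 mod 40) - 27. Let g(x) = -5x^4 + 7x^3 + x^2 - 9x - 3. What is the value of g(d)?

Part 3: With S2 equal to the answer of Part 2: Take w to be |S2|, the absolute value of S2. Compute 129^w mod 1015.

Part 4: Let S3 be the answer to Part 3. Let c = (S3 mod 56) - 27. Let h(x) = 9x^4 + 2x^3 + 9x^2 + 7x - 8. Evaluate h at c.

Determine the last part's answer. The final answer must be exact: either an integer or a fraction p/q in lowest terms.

353086

Part 1: cross terms: (11*-24 - 32*-36)=888, (32*39 - 1*-24)=1272, (1*-36 - 11*39)=-465; twice the area = |1695| = 1695; area = 1695/2; boundary points = 3 + 1 + 5 = 9; strictly interior points = area - boundary/2 + 1 = 844; answer 844
Part 2: S1 = 844; d = -23; -5*(-23)^4 + 7*(-23)^3 + 1*(-23)^2 - 9*(-23)^1 - 3 = (-1399205) + (-85169) + (529) + (207) + (-3) = -1483641; answer -1483641
Part 3: S2 = -1483641; w = 1483641; squarings mod 1015: 129^1=129, 129^2=401, 129^4=431, 129^8=16, 129^16=256, 129^32=576, 129^64=886, 129^128=401, 129^256=431, 129^512=16, 129^1024=256, 129^2048=576, 129^4096=886, 129^8192=401, 129^16384=431, 129^32768=16, 129^65536=256, 129^131072=576, 129^262144=886, 129^524288=401, 129^1048576=431; 129^1483641 = 129^1 * 129^8 * 129^16 * 129^32 * 129^64 * 129^256 * 129^512 * 129^8192 * 129^32768 * 129^131072 * 129^262144 * 129^1048576 = 209 (mod 1015); answer 209
Part 4: S3 = 209; c = 14; 9*(14)^4 + 2*(14)^3 + 9*(14)^2 + 7*(14)^1 - 8 = (345744) + (5488) + (1764) + (98) + (-8) = 353086; answer 353086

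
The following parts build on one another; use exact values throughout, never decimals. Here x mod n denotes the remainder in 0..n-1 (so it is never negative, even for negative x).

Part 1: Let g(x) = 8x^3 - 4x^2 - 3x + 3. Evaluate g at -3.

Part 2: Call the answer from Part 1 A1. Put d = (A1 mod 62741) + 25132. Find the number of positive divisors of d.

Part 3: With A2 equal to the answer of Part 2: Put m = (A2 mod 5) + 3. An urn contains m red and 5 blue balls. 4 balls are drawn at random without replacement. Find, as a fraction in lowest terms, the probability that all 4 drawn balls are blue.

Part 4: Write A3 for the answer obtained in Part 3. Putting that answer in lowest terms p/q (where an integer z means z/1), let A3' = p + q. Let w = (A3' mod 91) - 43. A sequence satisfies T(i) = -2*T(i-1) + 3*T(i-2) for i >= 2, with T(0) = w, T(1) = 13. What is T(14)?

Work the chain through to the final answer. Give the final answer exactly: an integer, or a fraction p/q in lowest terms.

Part 1: 8*(-3)^3 - 4*(-3)^2 - 3*(-3)^1 + 3 = (-216) + (-36) + (9) + (3) = -240; answer -240
Part 2: A1 = -240; d = 87633; 87633 = 3^2 * 7 * 13 * 107; number of divisors = (2+1) * (1+1) * (1+1) * (1+1) = 24; answer 24
Part 3: A2 = 24; m = 7; total draws C(12,4) = 495; favorable C(5,4) = 5; P = 1/99; answer 1/99
Part 4: A3 = 1/99; threaded value p + q = 100; w = -34; T(2) = -2*(13) + 3*(-34) = -128; iterating: T(2)=-128, T(3)=295, T(4)=-974, T(5)=2833, T(6)=-8588, T(7)=25675, T(8)=-77114, T(9)=231253, T(10)=-693848, T(11)=2081455, T(12)=-6244454, T(13)=18733273, T(14)=-56199908; answer -56199908

-56199908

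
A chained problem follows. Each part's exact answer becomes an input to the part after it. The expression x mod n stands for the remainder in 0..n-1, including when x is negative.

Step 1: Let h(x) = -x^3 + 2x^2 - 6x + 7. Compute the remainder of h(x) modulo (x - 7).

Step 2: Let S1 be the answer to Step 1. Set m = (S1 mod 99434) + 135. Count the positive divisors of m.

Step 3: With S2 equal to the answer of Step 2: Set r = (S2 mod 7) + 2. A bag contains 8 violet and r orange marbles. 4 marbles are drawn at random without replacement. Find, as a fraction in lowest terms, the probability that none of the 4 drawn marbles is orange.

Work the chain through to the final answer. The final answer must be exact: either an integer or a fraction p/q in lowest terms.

14/99

Step 1: remainder = value at the root: -1*(7)^3 + 2*(7)^2 - 6*(7)^1 + 7 = (-343) + (98) + (-42) + (7) = -280; answer -280
Step 2: S1 = -280; m = 99289; 99289 is prime, so its only divisors are 1 and 99289; count = 2; answer 2
Step 3: S2 = 2; r = 4; total draws C(12,4) = 495; favorable C(8,4) = 70; P = 14/99; answer 14/99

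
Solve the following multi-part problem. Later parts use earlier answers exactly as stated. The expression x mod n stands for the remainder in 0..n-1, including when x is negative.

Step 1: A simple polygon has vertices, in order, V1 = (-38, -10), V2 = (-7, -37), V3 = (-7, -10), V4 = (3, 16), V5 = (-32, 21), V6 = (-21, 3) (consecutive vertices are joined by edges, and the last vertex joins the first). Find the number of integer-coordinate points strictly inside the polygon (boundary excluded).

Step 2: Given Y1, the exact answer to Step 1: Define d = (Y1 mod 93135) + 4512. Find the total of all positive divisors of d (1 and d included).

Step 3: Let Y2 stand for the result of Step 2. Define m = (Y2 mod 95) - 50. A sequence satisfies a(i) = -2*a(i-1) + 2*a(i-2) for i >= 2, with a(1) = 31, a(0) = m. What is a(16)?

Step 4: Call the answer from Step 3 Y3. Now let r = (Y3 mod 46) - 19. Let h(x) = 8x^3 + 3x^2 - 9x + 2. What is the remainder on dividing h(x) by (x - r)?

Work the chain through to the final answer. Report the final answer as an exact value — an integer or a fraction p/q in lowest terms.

40020

Step 1: cross terms: (-38*-37 - -7*-10)=1336, (-7*-10 - -7*-37)=-189, (-7*16 - 3*-10)=-82, (3*21 - -32*16)=575, (-32*3 - -21*21)=345, (-21*-10 - -38*3)=324; twice the area = |2309| = 2309; area = 2309/2; boundary points = 1 + 27 + 2 + 5 + 1 + 1 = 37; strictly interior points = area - boundary/2 + 1 = 1137; answer 1137
Step 2: Y1 = 1137; d = 5649; 5649 = 3 * 7 * 269; sigma = (1 + 3) * (1 + 7) * (1 + 269) = 4 * 8 * 270 = 8640; answer 8640
Step 3: Y2 = 8640; m = 40; a(2) = -2*(31) + 2*(40) = 18; iterating: a(2)=18, a(3)=26, a(4)=-16, a(5)=84, a(6)=-200, a(7)=568, a(8)=-1536, a(9)=4208, a(10)=-11488, a(11)=31392, a(12)=-85760, a(13)=234304, a(14)=-640128, a(15)=1748864, a(16)=-4777984; answer -4777984
Step 4: Y3 = -4777984; r = 17; remainder = value at the root: 8*(17)^3 + 3*(17)^2 - 9*(17)^1 + 2 = (39304) + (867) + (-153) + (2) = 40020; answer 40020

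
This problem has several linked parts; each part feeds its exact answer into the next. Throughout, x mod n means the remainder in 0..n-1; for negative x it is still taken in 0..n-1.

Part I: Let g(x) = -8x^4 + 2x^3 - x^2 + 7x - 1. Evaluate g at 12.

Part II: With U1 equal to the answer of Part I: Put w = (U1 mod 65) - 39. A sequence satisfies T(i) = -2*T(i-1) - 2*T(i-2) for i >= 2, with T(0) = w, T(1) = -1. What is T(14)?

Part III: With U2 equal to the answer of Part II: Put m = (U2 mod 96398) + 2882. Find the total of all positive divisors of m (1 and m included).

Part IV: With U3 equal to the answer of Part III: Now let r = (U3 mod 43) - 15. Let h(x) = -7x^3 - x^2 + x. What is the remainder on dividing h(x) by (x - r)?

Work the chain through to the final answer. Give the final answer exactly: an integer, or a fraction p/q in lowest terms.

Part I: -8*(12)^4 + 2*(12)^3 - 1*(12)^2 + 7*(12)^1 - 1 = (-165888) + (3456) + (-144) + (84) + (-1) = -162493; answer -162493
Part II: U1 = -162493; w = -32; T(2) = -2*(-1) - 2*(-32) = 66; iterating: T(2)=66, T(3)=-130, T(4)=128, T(5)=4, T(6)=-264, T(7)=520, T(8)=-512, T(9)=-16, T(10)=1056, T(11)=-2080, T(12)=2048, T(13)=64, T(14)=-4224; answer -4224
Part III: U2 = -4224; m = 95056; 95056 = 2^4 * 13 * 457; sigma = (1 + 2 + 4 + 8 + 16) * (1 + 13) * (1 + 457) = 31 * 14 * 458 = 198772; answer 198772
Part IV: U3 = 198772; r = 11; remainder = value at the root: -7*(11)^3 - 1*(11)^2 + 1*(11)^1 = (-9317) + (-121) + (11) = -9427; answer -9427

-9427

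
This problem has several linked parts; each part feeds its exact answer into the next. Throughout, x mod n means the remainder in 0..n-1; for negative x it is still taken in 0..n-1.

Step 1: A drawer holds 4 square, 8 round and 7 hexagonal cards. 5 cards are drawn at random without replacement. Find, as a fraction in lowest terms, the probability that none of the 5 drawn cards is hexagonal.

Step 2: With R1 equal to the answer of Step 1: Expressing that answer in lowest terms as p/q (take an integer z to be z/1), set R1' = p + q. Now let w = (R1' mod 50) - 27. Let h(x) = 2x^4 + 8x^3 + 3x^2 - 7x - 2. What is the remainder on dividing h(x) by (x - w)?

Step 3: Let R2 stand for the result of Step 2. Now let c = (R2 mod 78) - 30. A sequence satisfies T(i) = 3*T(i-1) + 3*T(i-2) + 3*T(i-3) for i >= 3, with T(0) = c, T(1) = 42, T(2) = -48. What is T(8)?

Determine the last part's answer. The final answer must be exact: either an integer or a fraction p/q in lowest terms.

Step 1: total draws C(19,5) = 11628; favorable C(12,5) = 792; P = 22/323; answer 22/323
Step 2: R1 = 22/323; threaded value p + q = 345; w = 18; remainder = value at the root: 2*(18)^4 + 8*(18)^3 + 3*(18)^2 - 7*(18)^1 - 2 = (209952) + (46656) + (972) + (-126) + (-2) = 257452; answer 257452
Step 3: R2 = 257452; c = 22; T(3) = 3*(-48) + 3*(42) + 3*(22) = 48; iterating: T(3)=48, T(4)=126, T(5)=378, T(6)=1656, T(7)=6480, T(8)=25542; answer 25542

25542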